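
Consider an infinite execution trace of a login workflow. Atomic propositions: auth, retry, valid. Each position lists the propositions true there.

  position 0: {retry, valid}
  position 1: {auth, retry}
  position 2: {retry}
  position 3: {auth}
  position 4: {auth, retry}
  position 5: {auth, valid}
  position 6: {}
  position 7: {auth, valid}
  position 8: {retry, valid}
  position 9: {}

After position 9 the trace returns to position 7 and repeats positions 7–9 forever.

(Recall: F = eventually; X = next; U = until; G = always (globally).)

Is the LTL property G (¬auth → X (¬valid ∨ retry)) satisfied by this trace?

Violated

¬auth → X (¬valid ∨ retry) must hold at every position from 0 onward. It fails at position 6, so G (¬auth → X (¬valid ∨ retry)) is false.
Positions where ¬auth holds: 0, 2, 6, 8, 9.
Check X (¬valid ∨ retry) at each: 0→ok, 2→ok, 6→fails, 8→ok, 9→fails.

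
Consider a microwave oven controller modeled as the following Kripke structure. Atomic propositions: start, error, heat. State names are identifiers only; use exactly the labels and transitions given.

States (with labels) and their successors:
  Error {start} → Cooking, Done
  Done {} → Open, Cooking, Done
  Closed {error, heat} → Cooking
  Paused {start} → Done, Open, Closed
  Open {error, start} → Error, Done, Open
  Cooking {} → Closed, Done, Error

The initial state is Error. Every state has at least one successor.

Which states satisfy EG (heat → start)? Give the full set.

{Error, Done, Paused, Open, Cooking}

States satisfying heat → start: {Error, Done, Paused, Open, Cooking}.
States satisfying EG (heat → start): {Error, Done, Paused, Open, Cooking}.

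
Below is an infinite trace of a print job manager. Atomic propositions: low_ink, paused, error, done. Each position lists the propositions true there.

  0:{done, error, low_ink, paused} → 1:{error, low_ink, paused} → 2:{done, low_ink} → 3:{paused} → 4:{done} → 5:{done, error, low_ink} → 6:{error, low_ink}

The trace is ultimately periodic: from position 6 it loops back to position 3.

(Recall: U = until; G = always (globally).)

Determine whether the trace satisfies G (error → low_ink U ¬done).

Satisfied

error → low_ink U ¬done holds at every position 0..6, and those are all positions ever visited, so G (error → low_ink U ¬done) holds.
Positions where error holds: 0, 1, 5, 6.
Check low_ink U ¬done at each: 0→ok, 1→ok, 5→ok, 6→ok.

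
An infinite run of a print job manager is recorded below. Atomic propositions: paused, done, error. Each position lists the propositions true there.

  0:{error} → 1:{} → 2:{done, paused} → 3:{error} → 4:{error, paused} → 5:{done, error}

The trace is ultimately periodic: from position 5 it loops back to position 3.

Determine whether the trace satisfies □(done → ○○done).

done → ○○done must hold at every position from 0 onward. It fails at position 2, so □(done → ○○done) is false.
Positions where done holds: 2, 5.
Check ○○done at each: 2→fails, 5→fails.

Does not hold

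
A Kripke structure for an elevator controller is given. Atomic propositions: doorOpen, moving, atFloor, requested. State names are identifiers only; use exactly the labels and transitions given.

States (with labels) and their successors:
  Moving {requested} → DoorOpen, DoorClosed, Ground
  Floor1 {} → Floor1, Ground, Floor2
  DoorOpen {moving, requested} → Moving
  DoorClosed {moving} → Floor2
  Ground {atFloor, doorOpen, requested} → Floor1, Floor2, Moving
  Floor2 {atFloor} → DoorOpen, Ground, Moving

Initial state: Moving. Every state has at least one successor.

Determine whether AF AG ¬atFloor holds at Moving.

Does not hold

States satisfying AG ¬atFloor: ∅.
States satisfying AF AG ¬atFloor: ∅.
There is a path from Moving along which AG ¬atFloor never holds.
Moving ∉ Sat(AF AG ¬atFloor).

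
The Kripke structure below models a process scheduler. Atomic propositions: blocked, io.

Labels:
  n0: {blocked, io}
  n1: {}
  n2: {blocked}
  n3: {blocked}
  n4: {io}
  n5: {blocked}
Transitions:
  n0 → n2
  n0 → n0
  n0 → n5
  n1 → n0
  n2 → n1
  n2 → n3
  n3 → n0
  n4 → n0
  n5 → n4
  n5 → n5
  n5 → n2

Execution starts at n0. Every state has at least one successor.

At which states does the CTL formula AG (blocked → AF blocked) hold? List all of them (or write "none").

States satisfying blocked → AF blocked: {n0, n1, n2, n3, n4, n5}.
States satisfying AG (blocked → AF blocked): {n0, n1, n2, n3, n4, n5}.

{n0, n1, n2, n3, n4, n5}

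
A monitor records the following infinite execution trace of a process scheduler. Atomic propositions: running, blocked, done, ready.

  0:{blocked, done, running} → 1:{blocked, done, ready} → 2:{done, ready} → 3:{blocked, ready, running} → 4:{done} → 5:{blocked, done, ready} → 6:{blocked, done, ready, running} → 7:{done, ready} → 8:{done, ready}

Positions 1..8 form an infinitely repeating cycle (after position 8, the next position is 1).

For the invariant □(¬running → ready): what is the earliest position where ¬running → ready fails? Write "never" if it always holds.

Check ¬running → ready at each position in order: 0 ✓, 1 ✓, 2 ✓, 3 ✓.
At position 4 the labels are {done}, so ¬running → ready is false there. This is the first violation.

4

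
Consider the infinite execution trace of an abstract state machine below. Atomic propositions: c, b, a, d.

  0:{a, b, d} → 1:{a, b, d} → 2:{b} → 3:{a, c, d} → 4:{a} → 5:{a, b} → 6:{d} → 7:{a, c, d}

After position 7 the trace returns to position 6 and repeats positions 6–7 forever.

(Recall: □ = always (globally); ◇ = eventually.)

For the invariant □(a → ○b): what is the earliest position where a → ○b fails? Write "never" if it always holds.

Check a → ○b at each position in order: 0 ✓, 1 ✓, 2 ✓.
At position 3 the labels are {a, c, d} and the next position 4 has {a}, so a → ○b is false there. This is the first violation.

3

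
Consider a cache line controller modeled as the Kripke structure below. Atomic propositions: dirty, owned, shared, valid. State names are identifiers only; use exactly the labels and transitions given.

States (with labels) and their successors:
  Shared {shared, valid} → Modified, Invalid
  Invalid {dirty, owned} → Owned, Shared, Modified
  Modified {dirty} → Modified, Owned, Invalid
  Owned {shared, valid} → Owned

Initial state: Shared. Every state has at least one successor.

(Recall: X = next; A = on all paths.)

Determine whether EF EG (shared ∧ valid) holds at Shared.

States satisfying EG (shared ∧ valid): {Owned}.
States satisfying EF EG (shared ∧ valid): {Shared, Invalid, Modified, Owned}.
Some path from Shared reaches a state where EG (shared ∧ valid) holds.
Shared ∈ Sat(EF EG (shared ∧ valid)).

Holds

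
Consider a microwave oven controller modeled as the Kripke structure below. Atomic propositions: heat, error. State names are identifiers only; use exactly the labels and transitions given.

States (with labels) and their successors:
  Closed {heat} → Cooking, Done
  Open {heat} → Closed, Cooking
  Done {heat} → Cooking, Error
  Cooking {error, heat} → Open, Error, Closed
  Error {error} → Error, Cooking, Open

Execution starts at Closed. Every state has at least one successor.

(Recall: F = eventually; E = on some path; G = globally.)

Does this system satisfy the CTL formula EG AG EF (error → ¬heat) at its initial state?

States satisfying AG EF (error → ¬heat): {Closed, Open, Done, Cooking, Error}.
States satisfying EG AG EF (error → ¬heat): {Closed, Open, Done, Cooking, Error}.
Closed ∈ Sat(EG AG EF (error → ¬heat)).

Yes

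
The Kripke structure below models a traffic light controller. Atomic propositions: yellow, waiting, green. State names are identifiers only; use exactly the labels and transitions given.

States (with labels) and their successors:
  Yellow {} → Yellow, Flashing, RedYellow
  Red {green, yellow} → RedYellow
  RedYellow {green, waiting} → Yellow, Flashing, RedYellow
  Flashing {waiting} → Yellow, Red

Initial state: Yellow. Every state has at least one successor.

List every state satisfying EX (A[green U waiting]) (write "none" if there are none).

{Yellow, Red, RedYellow, Flashing}

States satisfying A[green U waiting]: {Red, RedYellow, Flashing}.
States satisfying EX (A[green U waiting]): {Yellow, Red, RedYellow, Flashing}.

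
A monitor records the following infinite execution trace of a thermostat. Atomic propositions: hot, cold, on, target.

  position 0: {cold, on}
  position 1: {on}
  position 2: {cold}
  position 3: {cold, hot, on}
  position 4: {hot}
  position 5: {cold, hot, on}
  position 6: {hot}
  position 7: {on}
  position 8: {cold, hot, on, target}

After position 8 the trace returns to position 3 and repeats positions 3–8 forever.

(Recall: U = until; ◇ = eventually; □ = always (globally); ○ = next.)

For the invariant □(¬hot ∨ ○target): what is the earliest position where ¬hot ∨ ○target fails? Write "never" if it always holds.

3

Check ¬hot ∨ ○target at each position in order: 0 ✓, 1 ✓, 2 ✓.
At position 3 the labels are {cold, hot, on} and the next position 4 has {hot}, so ¬hot ∨ ○target is false there. This is the first violation.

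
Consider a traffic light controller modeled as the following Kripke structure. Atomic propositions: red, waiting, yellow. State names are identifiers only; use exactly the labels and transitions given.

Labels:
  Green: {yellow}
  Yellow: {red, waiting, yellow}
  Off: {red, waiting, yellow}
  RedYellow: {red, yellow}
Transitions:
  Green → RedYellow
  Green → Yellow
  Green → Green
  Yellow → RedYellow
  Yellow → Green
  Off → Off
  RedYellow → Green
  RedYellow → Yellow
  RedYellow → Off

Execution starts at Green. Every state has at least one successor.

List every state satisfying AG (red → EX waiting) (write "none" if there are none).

States satisfying red → EX waiting: {Green, Off, RedYellow}.
States satisfying AG (red → EX waiting): {Off}.

{Off}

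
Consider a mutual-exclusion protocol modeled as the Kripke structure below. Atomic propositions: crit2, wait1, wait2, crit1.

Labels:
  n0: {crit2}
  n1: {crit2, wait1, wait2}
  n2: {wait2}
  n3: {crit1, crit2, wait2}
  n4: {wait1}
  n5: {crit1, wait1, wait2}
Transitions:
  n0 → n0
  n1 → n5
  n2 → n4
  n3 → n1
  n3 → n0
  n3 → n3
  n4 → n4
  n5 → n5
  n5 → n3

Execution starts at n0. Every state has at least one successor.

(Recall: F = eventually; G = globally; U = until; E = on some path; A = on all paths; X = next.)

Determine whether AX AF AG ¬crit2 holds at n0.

States satisfying AF AG ¬crit2: {n2, n4}.
States satisfying AX AF AG ¬crit2: {n2, n4}.
n0 ∉ Sat(AX AF AG ¬crit2).

Does not hold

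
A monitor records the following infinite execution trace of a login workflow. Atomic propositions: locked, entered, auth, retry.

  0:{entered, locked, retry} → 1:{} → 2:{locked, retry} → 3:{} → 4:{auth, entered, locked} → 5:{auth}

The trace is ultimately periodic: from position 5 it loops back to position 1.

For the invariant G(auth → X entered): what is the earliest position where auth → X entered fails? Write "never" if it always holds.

Check auth → X entered at each position in order: 0 ✓, 1 ✓, 2 ✓, 3 ✓.
At position 4 the labels are {auth, entered, locked} and the next position 5 has {auth}, so auth → X entered is false there. This is the first violation.

4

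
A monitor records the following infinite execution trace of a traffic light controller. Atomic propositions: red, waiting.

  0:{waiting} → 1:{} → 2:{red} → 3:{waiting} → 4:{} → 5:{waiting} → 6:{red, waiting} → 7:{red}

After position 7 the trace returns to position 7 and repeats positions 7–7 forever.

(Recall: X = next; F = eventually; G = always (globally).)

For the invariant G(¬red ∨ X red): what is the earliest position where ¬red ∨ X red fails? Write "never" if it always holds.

2

Check ¬red ∨ X red at each position in order: 0 ✓, 1 ✓.
At position 2 the labels are {red} and the next position 3 has {waiting}, so ¬red ∨ X red is false there. This is the first violation.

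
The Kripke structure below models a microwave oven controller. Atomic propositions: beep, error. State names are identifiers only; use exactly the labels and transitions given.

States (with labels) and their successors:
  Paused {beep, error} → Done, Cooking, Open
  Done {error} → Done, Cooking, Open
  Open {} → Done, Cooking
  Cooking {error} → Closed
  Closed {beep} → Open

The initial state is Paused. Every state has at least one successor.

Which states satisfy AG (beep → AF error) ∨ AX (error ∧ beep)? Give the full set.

States satisfying beep → AF error: {Paused, Done, Open, Cooking, Closed}.
States satisfying AG (beep → AF error): {Paused, Done, Open, Cooking, Closed}.
States satisfying error ∧ beep: {Paused}.
States satisfying AX (error ∧ beep): ∅.
States satisfying AG (beep → AF error) ∨ AX (error ∧ beep): {Paused, Done, Open, Cooking, Closed}.

{Paused, Done, Open, Cooking, Closed}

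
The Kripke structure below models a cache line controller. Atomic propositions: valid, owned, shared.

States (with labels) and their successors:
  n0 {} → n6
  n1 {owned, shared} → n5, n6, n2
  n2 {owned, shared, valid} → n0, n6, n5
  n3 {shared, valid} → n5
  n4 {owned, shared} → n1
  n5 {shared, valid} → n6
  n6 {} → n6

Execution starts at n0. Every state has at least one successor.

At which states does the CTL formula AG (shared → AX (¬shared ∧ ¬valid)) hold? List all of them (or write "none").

States satisfying shared → AX (¬shared ∧ ¬valid): {n0, n5, n6}.
States satisfying AG (shared → AX (¬shared ∧ ¬valid)): {n0, n5, n6}.

{n0, n5, n6}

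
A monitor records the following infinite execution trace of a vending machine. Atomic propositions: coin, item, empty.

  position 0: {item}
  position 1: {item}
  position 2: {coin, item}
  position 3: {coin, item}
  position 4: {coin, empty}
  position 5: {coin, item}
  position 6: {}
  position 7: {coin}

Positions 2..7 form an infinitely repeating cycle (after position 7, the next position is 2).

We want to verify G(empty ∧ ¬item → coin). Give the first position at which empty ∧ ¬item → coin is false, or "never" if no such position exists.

empty ∧ ¬item → coin holds at every position 0..7, and those are all the positions the trace ever visits, so the invariant G(empty ∧ ¬item → coin) is never violated.

never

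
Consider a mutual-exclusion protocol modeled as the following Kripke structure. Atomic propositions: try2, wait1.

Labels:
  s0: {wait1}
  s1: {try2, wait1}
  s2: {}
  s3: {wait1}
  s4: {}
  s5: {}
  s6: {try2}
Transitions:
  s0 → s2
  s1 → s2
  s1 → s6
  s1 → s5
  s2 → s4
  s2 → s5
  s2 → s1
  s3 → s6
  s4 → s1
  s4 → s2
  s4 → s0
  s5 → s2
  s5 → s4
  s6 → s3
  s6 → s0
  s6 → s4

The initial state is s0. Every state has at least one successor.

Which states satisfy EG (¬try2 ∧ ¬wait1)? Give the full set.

{s2, s4, s5}

States satisfying ¬try2 ∧ ¬wait1: {s2, s4, s5}.
States satisfying EG (¬try2 ∧ ¬wait1): {s2, s4, s5}.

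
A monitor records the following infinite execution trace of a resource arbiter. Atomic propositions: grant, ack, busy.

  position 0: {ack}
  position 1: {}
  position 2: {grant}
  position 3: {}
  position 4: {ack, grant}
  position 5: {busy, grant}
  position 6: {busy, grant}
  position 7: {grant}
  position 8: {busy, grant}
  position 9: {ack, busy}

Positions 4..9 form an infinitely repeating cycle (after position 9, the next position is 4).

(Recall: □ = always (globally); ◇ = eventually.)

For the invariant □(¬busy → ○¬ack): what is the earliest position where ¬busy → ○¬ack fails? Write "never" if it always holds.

Check ¬busy → ○¬ack at each position in order: 0 ✓, 1 ✓, 2 ✓.
At position 3 the labels are {} and the next position 4 has {ack, grant}, so ¬busy → ○¬ack is false there. This is the first violation.

3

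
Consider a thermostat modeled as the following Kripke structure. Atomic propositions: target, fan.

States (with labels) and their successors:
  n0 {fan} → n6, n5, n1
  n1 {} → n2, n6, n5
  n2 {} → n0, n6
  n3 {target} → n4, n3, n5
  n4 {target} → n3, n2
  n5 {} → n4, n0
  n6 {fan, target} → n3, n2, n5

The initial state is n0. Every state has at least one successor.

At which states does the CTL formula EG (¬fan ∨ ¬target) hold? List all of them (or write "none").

{n0, n1, n2, n3, n4, n5}

States satisfying ¬fan ∨ ¬target: {n0, n1, n2, n3, n4, n5}.
States satisfying EG (¬fan ∨ ¬target): {n0, n1, n2, n3, n4, n5}.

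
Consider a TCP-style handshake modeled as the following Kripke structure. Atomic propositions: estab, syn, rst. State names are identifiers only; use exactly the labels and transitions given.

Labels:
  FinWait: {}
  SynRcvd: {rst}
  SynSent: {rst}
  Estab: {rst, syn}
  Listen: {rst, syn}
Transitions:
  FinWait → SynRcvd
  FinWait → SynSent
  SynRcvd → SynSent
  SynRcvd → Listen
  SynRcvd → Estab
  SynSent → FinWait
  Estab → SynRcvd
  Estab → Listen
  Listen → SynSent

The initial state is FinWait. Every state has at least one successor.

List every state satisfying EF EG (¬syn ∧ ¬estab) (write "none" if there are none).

States satisfying EG (¬syn ∧ ¬estab): {FinWait, SynRcvd, SynSent}.
States satisfying EF EG (¬syn ∧ ¬estab): {FinWait, SynRcvd, SynSent, Estab, Listen}.

{FinWait, SynRcvd, SynSent, Estab, Listen}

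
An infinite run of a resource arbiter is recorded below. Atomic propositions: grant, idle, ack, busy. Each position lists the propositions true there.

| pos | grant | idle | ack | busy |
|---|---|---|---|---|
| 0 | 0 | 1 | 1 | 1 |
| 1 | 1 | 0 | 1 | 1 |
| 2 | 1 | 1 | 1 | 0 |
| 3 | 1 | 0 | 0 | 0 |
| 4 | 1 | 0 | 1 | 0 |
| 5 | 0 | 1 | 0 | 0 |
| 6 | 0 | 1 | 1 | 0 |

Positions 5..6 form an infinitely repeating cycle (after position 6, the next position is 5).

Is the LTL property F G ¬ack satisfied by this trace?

G ¬ack is false at every position 0..6, so it never becomes true and F G ¬ack fails.

Does not hold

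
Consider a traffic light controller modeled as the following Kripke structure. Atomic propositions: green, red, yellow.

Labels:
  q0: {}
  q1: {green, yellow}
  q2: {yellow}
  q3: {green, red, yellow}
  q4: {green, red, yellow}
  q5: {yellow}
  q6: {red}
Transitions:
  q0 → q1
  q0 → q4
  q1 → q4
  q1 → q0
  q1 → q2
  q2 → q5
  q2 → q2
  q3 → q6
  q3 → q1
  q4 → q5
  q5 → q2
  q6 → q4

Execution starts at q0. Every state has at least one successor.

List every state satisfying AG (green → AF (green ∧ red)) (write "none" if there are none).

States satisfying green → AF (green ∧ red): {q0, q2, q3, q4, q5, q6}.
States satisfying AG (green → AF (green ∧ red)): {q2, q4, q5, q6}.

{q2, q4, q5, q6}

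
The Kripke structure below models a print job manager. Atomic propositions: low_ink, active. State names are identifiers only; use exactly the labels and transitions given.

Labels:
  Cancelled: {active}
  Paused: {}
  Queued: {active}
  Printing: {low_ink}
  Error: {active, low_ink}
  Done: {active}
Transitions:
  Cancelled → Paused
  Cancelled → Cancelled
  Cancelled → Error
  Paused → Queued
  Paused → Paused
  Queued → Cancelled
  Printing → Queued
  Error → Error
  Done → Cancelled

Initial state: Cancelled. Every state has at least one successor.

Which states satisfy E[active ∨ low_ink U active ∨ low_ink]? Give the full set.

States satisfying active ∨ low_ink: {Cancelled, Queued, Printing, Error, Done}.
States satisfying E[active ∨ low_ink U active ∨ low_ink]: {Cancelled, Queued, Printing, Error, Done}.

{Cancelled, Queued, Printing, Error, Done}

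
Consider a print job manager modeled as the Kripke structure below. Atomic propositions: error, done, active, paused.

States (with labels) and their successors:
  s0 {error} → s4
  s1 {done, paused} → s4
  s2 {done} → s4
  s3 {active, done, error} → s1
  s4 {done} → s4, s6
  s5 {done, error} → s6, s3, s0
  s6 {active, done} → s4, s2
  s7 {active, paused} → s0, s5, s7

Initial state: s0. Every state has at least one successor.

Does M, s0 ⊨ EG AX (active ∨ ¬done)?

No

States satisfying AX (active ∨ ¬done): {s5}.
States satisfying EG AX (active ∨ ¬done): ∅.
No suitable path/successor from s0 witnesses the formula.
s0 ∉ Sat(EG AX (active ∨ ¬done)).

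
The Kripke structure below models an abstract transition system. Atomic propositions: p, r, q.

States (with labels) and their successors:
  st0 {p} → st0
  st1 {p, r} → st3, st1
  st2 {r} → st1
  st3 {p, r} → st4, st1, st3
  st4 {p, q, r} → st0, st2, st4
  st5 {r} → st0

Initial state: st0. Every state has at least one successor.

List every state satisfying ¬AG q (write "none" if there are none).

States satisfying q: {st4}.
States satisfying AG q: ∅.
States satisfying ¬AG q: {st0, st1, st2, st3, st4, st5}.

{st0, st1, st2, st3, st4, st5}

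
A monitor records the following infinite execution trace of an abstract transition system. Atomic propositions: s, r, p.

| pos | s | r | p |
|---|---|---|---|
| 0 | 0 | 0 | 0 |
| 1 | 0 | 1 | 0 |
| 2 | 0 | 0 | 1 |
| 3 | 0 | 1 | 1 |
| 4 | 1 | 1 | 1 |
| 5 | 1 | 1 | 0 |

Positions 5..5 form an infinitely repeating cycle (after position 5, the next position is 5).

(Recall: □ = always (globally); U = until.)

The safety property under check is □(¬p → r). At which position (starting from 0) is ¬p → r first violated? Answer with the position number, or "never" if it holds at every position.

0

At position 0 the labels are {}, so ¬p → r is false there. This is the first violation.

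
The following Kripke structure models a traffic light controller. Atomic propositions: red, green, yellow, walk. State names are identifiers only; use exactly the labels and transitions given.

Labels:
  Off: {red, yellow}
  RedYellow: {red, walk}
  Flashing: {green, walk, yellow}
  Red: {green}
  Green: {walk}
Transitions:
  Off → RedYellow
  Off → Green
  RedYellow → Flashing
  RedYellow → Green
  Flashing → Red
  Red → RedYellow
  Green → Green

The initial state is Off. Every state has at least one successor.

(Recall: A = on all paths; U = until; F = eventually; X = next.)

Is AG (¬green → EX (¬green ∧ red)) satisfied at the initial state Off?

States satisfying ¬green → EX (¬green ∧ red): {Off, Flashing, Red}.
States satisfying AG (¬green → EX (¬green ∧ red)): ∅.
Green is reachable from Off and violates ¬green → EX (¬green ∧ red), so AG fails at Off.
Off ∉ Sat(AG (¬green → EX (¬green ∧ red))).

Violated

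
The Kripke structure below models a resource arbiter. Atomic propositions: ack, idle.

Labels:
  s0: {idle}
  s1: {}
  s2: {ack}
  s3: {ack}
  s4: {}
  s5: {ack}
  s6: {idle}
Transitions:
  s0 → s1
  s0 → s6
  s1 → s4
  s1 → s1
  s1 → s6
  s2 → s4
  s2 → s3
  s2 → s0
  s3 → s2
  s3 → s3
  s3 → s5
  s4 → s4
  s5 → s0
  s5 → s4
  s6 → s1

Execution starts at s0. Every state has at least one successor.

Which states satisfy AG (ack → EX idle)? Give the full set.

States satisfying ack → EX idle: {s0, s1, s2, s4, s5, s6}.
States satisfying AG (ack → EX idle): {s0, s1, s4, s5, s6}.

{s0, s1, s4, s5, s6}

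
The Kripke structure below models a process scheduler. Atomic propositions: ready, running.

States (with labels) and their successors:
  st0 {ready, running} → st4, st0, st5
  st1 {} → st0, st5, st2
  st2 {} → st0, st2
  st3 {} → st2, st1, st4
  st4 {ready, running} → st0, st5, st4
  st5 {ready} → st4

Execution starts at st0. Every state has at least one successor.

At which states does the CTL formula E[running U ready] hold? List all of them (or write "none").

States satisfying running: {st0, st4}.
States satisfying ready: {st0, st4, st5}.
States satisfying E[running U ready]: {st0, st4, st5}.

{st0, st4, st5}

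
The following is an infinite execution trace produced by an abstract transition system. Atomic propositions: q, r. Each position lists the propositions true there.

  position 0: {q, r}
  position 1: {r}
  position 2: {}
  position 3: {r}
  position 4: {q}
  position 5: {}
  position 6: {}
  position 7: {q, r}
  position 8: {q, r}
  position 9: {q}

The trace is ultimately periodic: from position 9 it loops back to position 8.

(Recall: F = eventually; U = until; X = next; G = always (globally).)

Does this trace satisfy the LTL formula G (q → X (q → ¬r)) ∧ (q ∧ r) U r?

Violated

q → X (q → ¬r) must hold at every position from 0 onward. It fails at position 7, so G (q → X (q → ¬r)) is false.
Positions where q holds: 0, 4, 7, 8, 9.
Check X (q → ¬r) at each: 0→ok, 4→ok, 7→fails, 8→ok, 9→fails.
Walking from position 0: r first holds at position 0, and q ∧ r holds at every earlier position along the way, so (q ∧ r) U r holds.
At position 0: G (q → X (q → ¬r)) is false; (q ∧ r) U r is true; so G (q → X (q → ¬r)) ∧ (q ∧ r) U r is false.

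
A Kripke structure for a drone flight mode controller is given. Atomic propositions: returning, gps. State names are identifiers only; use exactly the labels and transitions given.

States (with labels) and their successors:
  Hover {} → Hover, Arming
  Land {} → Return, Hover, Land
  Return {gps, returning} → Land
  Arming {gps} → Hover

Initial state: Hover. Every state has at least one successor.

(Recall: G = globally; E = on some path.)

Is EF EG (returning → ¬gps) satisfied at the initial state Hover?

Yes

States satisfying EG (returning → ¬gps): {Hover, Land, Arming}.
States satisfying EF EG (returning → ¬gps): {Hover, Land, Return, Arming}.
Some path from Hover reaches a state where EG (returning → ¬gps) holds.
Hover ∈ Sat(EF EG (returning → ¬gps)).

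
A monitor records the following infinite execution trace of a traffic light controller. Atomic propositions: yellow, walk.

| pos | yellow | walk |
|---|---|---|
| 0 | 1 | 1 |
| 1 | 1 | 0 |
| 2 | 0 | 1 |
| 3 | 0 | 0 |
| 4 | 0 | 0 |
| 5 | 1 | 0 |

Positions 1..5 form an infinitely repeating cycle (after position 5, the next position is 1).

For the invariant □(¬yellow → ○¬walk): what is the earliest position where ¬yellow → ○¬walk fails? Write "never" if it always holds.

¬yellow → ○¬walk holds at every position 0..5, and those are all the positions the trace ever visits, so the invariant □(¬yellow → ○¬walk) is never violated.

never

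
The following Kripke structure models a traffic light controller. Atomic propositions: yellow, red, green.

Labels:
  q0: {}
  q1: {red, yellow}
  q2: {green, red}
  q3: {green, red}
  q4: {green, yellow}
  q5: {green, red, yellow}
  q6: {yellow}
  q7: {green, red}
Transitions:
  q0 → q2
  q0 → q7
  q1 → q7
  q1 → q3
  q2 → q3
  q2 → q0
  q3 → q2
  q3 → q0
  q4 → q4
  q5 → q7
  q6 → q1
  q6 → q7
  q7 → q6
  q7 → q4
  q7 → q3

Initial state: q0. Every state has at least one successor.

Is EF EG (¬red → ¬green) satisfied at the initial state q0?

Satisfied

States satisfying EG (¬red → ¬green): {q0, q1, q2, q3, q5, q6, q7}.
States satisfying EF EG (¬red → ¬green): {q0, q1, q2, q3, q5, q6, q7}.
Some path from q0 reaches a state where EG (¬red → ¬green) holds.
q0 ∈ Sat(EF EG (¬red → ¬green)).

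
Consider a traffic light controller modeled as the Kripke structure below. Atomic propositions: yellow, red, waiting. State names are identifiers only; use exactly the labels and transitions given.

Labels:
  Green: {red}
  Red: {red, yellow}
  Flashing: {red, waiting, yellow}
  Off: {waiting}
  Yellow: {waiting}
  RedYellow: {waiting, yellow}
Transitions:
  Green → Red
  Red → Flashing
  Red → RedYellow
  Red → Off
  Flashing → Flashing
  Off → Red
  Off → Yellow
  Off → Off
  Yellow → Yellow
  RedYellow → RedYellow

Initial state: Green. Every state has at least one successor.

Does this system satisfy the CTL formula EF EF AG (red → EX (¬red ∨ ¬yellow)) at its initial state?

Satisfied

States satisfying EF AG (red → EX (¬red ∨ ¬yellow)): {Green, Red, Off, Yellow, RedYellow}.
States satisfying EF EF AG (red → EX (¬red ∨ ¬yellow)): {Green, Red, Off, Yellow, RedYellow}.
Some path from Green reaches a state where EF AG (red → EX (¬red ∨ ¬yellow)) holds.
Green ∈ Sat(EF EF AG (red → EX (¬red ∨ ¬yellow))).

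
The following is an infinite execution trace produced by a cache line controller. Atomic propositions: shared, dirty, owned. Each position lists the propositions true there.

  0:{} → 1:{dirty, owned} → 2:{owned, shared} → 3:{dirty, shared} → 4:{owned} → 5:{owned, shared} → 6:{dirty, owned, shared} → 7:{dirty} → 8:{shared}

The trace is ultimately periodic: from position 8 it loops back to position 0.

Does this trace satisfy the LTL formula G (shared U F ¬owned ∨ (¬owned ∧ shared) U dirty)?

Yes

shared U F ¬owned ∨ (¬owned ∧ shared) U dirty holds at every position 0..8, and those are all positions ever visited, so G (shared U F ¬owned ∨ (¬owned ∧ shared) U dirty) holds.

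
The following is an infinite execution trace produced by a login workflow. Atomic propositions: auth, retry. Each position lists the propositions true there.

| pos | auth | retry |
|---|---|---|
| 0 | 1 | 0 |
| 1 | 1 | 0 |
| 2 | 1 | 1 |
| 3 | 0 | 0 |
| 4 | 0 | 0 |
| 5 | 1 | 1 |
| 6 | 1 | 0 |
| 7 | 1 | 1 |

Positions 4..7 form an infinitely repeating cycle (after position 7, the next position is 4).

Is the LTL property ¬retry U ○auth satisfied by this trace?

Holds

Walking from position 0: ○auth first holds at position 0, and ¬retry holds at every earlier position along the way, so ¬retry U ○auth holds.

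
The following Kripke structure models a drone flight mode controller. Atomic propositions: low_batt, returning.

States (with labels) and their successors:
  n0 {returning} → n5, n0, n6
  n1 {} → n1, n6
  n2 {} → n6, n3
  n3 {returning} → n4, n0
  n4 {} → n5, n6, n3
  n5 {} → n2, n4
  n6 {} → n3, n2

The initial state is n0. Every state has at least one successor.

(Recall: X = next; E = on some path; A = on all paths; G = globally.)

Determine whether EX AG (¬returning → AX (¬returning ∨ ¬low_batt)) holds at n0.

Holds

States satisfying AG (¬returning → AX (¬returning ∨ ¬low_batt)): {n0, n1, n2, n3, n4, n5, n6}.
States satisfying EX AG (¬returning → AX (¬returning ∨ ¬low_batt)): {n0, n1, n2, n3, n4, n5, n6}.
n0 ∈ Sat(EX AG (¬returning → AX (¬returning ∨ ¬low_batt))).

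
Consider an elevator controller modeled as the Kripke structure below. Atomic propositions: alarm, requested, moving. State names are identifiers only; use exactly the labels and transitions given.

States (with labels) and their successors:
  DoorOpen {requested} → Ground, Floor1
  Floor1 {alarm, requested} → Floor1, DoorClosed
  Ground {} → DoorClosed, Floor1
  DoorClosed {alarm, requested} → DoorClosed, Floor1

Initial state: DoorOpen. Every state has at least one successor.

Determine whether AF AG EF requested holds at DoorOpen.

States satisfying AG EF requested: {DoorOpen, Floor1, Ground, DoorClosed}.
States satisfying AF AG EF requested: {DoorOpen, Floor1, Ground, DoorClosed}.
DoorOpen ∈ Sat(AF AG EF requested).

Holds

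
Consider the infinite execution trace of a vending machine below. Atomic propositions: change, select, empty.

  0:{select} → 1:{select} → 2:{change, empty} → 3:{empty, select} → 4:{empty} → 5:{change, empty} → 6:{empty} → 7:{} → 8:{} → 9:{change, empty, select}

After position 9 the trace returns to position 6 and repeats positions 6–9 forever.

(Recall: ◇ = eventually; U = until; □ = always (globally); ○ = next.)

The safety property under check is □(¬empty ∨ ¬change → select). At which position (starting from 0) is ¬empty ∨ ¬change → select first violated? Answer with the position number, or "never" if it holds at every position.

4

Check ¬empty ∨ ¬change → select at each position in order: 0 ✓, 1 ✓, 2 ✓, 3 ✓.
At position 4 the labels are {empty}, so ¬empty ∨ ¬change → select is false there. This is the first violation.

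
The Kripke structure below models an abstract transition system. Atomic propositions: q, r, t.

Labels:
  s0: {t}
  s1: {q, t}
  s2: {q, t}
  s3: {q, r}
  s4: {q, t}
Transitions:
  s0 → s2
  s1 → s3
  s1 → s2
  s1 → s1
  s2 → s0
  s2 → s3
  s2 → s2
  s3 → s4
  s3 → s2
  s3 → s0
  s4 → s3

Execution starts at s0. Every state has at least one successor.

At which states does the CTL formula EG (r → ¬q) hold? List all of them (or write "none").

States satisfying r → ¬q: {s0, s1, s2, s4}.
States satisfying EG (r → ¬q): {s0, s1, s2}.

{s0, s1, s2}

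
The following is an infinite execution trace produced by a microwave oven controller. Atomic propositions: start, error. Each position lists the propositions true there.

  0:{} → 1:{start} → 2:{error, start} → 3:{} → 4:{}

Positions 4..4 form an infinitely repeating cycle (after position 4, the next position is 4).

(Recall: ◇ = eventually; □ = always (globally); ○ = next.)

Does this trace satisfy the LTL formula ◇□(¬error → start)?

□(¬error → start) is false at every position 0..4, so it never becomes true and ◇□(¬error → start) fails.

Does not hold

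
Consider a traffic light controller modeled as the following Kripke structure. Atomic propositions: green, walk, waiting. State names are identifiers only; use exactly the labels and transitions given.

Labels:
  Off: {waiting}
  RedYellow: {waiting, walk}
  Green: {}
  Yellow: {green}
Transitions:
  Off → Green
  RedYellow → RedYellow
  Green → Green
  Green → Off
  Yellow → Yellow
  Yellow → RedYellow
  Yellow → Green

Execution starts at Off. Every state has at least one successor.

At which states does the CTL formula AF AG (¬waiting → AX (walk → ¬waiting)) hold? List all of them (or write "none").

{Off, RedYellow, Green}

States satisfying AG (¬waiting → AX (walk → ¬waiting)): {Off, RedYellow, Green}.
States satisfying AF AG (¬waiting → AX (walk → ¬waiting)): {Off, RedYellow, Green}.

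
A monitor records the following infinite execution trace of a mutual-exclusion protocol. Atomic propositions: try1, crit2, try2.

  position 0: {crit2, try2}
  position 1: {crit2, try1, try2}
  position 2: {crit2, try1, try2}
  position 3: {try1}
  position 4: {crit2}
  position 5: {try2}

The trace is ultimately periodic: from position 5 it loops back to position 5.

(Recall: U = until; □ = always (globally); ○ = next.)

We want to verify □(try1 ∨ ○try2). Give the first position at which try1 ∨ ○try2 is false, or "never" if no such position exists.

never

try1 ∨ ○try2 holds at every position 0..5, and those are all the positions the trace ever visits, so the invariant □(try1 ∨ ○try2) is never violated.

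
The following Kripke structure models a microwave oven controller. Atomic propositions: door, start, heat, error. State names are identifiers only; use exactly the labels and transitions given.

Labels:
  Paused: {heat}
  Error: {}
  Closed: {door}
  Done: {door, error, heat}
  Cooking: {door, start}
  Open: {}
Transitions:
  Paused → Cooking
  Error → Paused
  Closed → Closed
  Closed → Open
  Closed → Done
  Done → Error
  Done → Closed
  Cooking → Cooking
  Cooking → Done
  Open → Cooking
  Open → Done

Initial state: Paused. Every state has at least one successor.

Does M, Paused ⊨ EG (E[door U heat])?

Satisfied

States satisfying E[door U heat]: {Paused, Closed, Done, Cooking}.
States satisfying EG (E[door U heat]): {Paused, Closed, Done, Cooking}.
Paused ∈ Sat(EG (E[door U heat])).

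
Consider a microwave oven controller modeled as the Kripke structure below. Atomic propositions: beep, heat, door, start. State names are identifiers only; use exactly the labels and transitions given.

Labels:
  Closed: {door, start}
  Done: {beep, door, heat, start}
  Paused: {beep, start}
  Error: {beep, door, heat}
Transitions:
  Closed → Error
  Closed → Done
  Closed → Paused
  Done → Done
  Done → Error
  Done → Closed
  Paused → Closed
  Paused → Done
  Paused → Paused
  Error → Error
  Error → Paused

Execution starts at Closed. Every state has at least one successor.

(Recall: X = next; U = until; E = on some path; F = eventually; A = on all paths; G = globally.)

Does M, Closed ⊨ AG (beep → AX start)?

States satisfying beep → AX start: {Closed, Paused}.
States satisfying AG (beep → AX start): ∅.
Done is reachable from Closed and violates beep → AX start, so AG fails at Closed.
Closed ∉ Sat(AG (beep → AX start)).

No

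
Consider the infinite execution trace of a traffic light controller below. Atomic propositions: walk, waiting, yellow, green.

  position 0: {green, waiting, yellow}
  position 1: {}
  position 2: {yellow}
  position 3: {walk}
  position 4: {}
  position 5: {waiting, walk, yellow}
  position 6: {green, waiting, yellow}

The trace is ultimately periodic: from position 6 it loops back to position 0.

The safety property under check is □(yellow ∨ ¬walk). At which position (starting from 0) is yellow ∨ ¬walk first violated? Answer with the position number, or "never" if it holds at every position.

Check yellow ∨ ¬walk at each position in order: 0 ✓, 1 ✓, 2 ✓.
At position 3 the labels are {walk}, so yellow ∨ ¬walk is false there. This is the first violation.

3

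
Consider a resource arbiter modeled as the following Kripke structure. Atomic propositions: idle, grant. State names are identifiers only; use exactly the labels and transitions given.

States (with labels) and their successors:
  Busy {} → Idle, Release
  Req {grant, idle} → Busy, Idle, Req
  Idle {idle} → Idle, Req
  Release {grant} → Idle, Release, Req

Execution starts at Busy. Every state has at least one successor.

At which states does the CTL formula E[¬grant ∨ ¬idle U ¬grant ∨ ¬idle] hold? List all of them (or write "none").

{Busy, Idle, Release}

States satisfying ¬grant ∨ ¬idle: {Busy, Idle, Release}.
States satisfying E[¬grant ∨ ¬idle U ¬grant ∨ ¬idle]: {Busy, Idle, Release}.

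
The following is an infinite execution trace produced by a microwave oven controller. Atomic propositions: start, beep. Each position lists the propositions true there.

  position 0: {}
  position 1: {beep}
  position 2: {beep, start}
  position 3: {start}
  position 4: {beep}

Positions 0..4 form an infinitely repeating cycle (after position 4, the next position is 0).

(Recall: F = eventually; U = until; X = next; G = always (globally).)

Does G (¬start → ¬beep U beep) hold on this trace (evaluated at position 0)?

¬start → ¬beep U beep holds at every position 0..4, and those are all positions ever visited, so G (¬start → ¬beep U beep) holds.
Positions where ¬start holds: 0, 1, 4.
Check ¬beep U beep at each: 0→ok, 1→ok, 4→ok.

Satisfied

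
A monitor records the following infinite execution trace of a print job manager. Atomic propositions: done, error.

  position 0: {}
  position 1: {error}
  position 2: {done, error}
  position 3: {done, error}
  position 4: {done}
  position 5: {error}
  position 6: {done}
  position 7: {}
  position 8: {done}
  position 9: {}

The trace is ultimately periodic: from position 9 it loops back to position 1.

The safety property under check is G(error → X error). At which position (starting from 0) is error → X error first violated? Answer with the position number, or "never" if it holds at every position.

3

Check error → X error at each position in order: 0 ✓, 1 ✓, 2 ✓.
At position 3 the labels are {done, error} and the next position 4 has {done}, so error → X error is false there. This is the first violation.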